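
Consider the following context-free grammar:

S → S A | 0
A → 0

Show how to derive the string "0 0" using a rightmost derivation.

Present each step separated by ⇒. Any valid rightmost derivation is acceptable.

S ⇒ S A ⇒ S 0 ⇒ 0 0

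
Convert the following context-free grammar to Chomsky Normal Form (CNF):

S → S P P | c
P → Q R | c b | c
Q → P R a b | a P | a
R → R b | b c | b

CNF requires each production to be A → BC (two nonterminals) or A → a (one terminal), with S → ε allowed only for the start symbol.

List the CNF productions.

S → c; TC → c; TB → b; P → c; TA → a; Q → a; R → b; S → S X0; X0 → P P; P → Q R; P → TC TB; Q → P X1; X1 → R X2; X2 → TA TB; Q → TA P; R → R TB; R → TB TC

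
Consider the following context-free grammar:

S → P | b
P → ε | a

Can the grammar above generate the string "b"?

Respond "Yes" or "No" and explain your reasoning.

Yes - a valid derivation exists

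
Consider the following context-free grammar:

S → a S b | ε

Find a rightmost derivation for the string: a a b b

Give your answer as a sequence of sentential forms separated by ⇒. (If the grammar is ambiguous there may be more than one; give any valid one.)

S ⇒ a S b ⇒ a a S b b ⇒ a a b b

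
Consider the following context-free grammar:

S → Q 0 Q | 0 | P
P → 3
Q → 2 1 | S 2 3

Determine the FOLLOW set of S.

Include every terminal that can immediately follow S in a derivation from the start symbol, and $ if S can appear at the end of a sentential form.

We compute FOLLOW(S) using the standard algorithm.
FOLLOW(S) starts with {$}.
FIRST(P) = {3}
FIRST(Q) = {0, 2, 3}
FIRST(S) = {0, 2, 3}
FOLLOW(P) = {$, 2}
FOLLOW(Q) = {$, 0, 2}
FOLLOW(S) = {$, 2}
Therefore, FOLLOW(S) = {$, 2}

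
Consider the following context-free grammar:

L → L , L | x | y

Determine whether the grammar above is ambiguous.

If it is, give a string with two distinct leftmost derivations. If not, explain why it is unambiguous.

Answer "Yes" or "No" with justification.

Yes - the string 'y , y , y' has two distinct leftmost derivations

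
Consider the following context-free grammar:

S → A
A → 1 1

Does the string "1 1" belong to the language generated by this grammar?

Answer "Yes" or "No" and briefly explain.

Yes - a valid derivation exists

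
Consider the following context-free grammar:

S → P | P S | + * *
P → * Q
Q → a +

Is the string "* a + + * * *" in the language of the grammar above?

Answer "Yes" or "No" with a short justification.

No - no valid derivation exists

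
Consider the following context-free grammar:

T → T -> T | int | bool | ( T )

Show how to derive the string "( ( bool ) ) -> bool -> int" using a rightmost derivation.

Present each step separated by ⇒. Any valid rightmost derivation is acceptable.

T ⇒ T -> T ⇒ T -> T -> T ⇒ T -> T -> int ⇒ T -> bool -> int ⇒ ( T ) -> bool -> int ⇒ ( ( T ) ) -> bool -> int ⇒ ( ( bool ) ) -> bool -> int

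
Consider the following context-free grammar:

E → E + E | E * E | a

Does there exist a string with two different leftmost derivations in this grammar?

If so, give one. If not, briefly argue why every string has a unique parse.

Yes - the string 'a * a * a * a + a' has two distinct leftmost derivations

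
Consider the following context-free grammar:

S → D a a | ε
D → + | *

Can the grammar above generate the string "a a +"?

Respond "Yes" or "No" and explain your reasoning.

No - no valid derivation exists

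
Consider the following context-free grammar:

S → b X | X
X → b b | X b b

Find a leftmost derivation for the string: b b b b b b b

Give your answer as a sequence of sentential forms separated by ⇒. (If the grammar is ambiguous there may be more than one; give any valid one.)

S ⇒ b X ⇒ b X b b ⇒ b X b b b b ⇒ b b b b b b b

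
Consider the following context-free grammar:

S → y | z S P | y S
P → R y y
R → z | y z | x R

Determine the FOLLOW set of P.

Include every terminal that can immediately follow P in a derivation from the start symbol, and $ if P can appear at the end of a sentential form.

We compute FOLLOW(P) using the standard algorithm.
FOLLOW(S) starts with {$}.
FIRST(P) = {x, y, z}
FIRST(R) = {x, y, z}
FIRST(S) = {y, z}
FOLLOW(P) = {$, x, y, z}
FOLLOW(R) = {y}
FOLLOW(S) = {$, x, y, z}
Therefore, FOLLOW(P) = {$, x, y, z}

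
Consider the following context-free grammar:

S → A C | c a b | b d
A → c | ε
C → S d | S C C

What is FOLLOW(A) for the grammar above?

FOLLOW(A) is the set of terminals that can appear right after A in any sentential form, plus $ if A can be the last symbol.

We compute FOLLOW(A) using the standard algorithm.
FOLLOW(S) starts with {$}.
FIRST(A) = {c, ε}
FIRST(C) = {b, c}
FIRST(S) = {b, c}
FOLLOW(A) = {b, c}
FOLLOW(C) = {$, b, c, d}
FOLLOW(S) = {$, b, c, d}
Therefore, FOLLOW(A) = {b, c}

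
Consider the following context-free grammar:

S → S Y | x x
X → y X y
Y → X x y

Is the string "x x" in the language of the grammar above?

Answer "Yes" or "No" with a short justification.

Yes - a valid derivation exists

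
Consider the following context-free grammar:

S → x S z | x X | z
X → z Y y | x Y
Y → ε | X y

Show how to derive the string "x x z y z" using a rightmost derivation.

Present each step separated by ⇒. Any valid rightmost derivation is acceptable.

S ⇒ x S z ⇒ x x X z ⇒ x x z Y y z ⇒ x x z y z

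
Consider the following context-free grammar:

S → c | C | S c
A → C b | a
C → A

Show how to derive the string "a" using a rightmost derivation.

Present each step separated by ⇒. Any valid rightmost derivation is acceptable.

S ⇒ C ⇒ A ⇒ a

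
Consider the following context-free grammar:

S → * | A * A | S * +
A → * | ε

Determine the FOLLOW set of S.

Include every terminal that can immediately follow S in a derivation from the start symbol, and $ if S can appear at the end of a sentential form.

We compute FOLLOW(S) using the standard algorithm.
FOLLOW(S) starts with {$}.
FIRST(A) = {*, ε}
FIRST(S) = {*}
FOLLOW(A) = {$, *}
FOLLOW(S) = {$, *}
Therefore, FOLLOW(S) = {$, *}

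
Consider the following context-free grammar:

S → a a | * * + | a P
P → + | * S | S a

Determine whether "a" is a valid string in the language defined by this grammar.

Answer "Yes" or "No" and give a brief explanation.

No - no valid derivation exists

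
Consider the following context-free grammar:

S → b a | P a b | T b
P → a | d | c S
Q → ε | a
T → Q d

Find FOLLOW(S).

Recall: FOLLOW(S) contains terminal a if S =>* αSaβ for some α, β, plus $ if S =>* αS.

We compute FOLLOW(S) using the standard algorithm.
FOLLOW(S) starts with {$}.
FIRST(P) = {a, c, d}
FIRST(Q) = {a, ε}
FIRST(S) = {a, b, c, d}
FIRST(T) = {a, d}
FOLLOW(P) = {a}
FOLLOW(Q) = {d}
FOLLOW(S) = {$, a}
FOLLOW(T) = {b}
Therefore, FOLLOW(S) = {$, a}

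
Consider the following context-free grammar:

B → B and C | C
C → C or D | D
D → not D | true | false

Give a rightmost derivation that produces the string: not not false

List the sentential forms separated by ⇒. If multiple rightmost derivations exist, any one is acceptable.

B ⇒ C ⇒ D ⇒ not D ⇒ not not D ⇒ not not false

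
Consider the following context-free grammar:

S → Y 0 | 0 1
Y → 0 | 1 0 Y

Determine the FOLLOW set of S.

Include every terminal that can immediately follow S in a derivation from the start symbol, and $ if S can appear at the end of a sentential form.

We compute FOLLOW(S) using the standard algorithm.
FOLLOW(S) starts with {$}.
FIRST(S) = {0, 1}
FIRST(Y) = {0, 1}
FOLLOW(S) = {$}
FOLLOW(Y) = {0}
Therefore, FOLLOW(S) = {$}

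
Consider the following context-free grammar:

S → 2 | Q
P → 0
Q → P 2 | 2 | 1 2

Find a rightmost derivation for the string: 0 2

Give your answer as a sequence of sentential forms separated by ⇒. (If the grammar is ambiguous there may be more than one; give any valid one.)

S ⇒ Q ⇒ P 2 ⇒ 0 2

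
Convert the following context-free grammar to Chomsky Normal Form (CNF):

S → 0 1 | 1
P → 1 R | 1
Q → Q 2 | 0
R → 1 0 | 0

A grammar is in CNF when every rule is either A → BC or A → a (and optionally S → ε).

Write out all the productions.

T0 → 0; T1 → 1; S → 1; P → 1; T2 → 2; Q → 0; R → 0; S → T0 T1; P → T1 R; Q → Q T2; R → T1 T0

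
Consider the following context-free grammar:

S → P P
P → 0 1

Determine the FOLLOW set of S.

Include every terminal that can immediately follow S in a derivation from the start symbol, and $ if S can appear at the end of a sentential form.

We compute FOLLOW(S) using the standard algorithm.
FOLLOW(S) starts with {$}.
FIRST(P) = {0}
FIRST(S) = {0}
FOLLOW(P) = {$, 0}
FOLLOW(S) = {$}
Therefore, FOLLOW(S) = {$}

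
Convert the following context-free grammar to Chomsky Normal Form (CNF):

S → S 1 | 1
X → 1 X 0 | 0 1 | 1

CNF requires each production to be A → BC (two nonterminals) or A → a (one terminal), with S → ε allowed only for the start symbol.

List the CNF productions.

T1 → 1; S → 1; T0 → 0; X → 1; S → S T1; X → T1 X0; X0 → X T0; X → T0 T1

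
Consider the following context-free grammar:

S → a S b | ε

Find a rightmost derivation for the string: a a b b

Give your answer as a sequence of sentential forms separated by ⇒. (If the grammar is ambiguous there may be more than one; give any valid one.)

S ⇒ a S b ⇒ a a S b b ⇒ a a b b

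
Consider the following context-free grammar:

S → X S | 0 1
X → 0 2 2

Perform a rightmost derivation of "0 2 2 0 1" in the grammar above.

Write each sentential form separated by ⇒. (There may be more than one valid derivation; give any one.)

S ⇒ X S ⇒ X 0 1 ⇒ 0 2 2 0 1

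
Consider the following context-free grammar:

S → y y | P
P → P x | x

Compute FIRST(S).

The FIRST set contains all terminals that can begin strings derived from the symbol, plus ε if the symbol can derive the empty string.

We compute FIRST(S) using the standard algorithm.
FIRST(P) = {x}
FIRST(S) = {x, y}
Therefore, FIRST(S) = {x, y}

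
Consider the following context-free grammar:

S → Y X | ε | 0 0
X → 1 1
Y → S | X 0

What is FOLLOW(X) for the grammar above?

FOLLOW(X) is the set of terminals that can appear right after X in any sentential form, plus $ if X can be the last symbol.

We compute FOLLOW(X) using the standard algorithm.
FOLLOW(S) starts with {$}.
FIRST(S) = {0, 1, ε}
FIRST(X) = {1}
FIRST(Y) = {0, 1, ε}
FOLLOW(S) = {$, 1}
FOLLOW(X) = {$, 0, 1}
FOLLOW(Y) = {1}
Therefore, FOLLOW(X) = {$, 0, 1}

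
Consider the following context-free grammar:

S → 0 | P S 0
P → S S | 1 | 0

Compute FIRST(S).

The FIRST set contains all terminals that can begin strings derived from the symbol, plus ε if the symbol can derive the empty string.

We compute FIRST(S) using the standard algorithm.
FIRST(P) = {0, 1}
FIRST(S) = {0, 1}
Therefore, FIRST(S) = {0, 1}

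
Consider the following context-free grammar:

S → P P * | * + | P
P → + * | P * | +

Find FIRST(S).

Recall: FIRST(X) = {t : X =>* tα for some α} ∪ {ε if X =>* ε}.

We compute FIRST(S) using the standard algorithm.
FIRST(P) = {+}
FIRST(S) = {*, +}
Therefore, FIRST(S) = {*, +}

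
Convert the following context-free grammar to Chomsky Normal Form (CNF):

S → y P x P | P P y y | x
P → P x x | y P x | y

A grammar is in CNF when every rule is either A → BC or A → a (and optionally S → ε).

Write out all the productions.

TY → y; TX → x; S → x; P → y; S → TY X0; X0 → P X1; X1 → TX P; S → P X2; X2 → P X3; X3 → TY TY; P → P X4; X4 → TX TX; P → TY X5; X5 → P TX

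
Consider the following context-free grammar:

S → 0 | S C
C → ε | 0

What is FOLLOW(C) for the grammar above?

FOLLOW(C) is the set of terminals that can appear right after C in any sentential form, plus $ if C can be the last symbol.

We compute FOLLOW(C) using the standard algorithm.
FOLLOW(S) starts with {$}.
FIRST(C) = {0, ε}
FIRST(S) = {0}
FOLLOW(C) = {$, 0}
FOLLOW(S) = {$, 0}
Therefore, FOLLOW(C) = {$, 0}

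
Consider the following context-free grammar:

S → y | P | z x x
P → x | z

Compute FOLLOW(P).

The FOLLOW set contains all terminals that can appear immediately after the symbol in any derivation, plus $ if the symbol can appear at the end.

We compute FOLLOW(P) using the standard algorithm.
FOLLOW(S) starts with {$}.
FIRST(P) = {x, z}
FIRST(S) = {x, y, z}
FOLLOW(P) = {$}
FOLLOW(S) = {$}
Therefore, FOLLOW(P) = {$}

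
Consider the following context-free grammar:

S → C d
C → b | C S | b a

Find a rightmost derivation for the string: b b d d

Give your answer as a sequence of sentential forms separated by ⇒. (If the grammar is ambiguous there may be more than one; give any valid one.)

S ⇒ C d ⇒ C S d ⇒ C C d d ⇒ C b d d ⇒ b b d d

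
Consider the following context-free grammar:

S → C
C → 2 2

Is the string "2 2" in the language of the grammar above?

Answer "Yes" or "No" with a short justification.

Yes - a valid derivation exists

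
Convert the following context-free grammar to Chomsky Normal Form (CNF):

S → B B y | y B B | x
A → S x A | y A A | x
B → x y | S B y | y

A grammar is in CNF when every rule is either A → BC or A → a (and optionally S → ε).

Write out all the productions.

TY → y; S → x; TX → x; A → x; B → y; S → B X0; X0 → B TY; S → TY X1; X1 → B B; A → S X2; X2 → TX A; A → TY X3; X3 → A A; B → TX TY; B → S X4; X4 → B TY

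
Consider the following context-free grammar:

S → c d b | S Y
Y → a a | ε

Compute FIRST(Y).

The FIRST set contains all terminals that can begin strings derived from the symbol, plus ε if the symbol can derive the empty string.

We compute FIRST(Y) using the standard algorithm.
FIRST(S) = {c}
FIRST(Y) = {a, ε}
Therefore, FIRST(Y) = {a, ε}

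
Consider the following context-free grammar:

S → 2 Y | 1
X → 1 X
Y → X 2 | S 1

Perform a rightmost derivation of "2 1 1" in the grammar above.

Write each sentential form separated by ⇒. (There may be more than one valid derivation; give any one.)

S ⇒ 2 Y ⇒ 2 S 1 ⇒ 2 1 1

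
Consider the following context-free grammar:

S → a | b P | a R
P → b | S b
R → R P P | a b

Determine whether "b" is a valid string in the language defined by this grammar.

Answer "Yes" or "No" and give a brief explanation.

No - no valid derivation exists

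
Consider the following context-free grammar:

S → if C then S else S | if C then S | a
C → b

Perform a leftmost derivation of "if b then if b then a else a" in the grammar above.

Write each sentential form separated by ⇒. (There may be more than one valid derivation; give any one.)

S ⇒ if C then S ⇒ if b then S ⇒ if b then if C then S else S ⇒ if b then if b then S else S ⇒ if b then if b then a else S ⇒ if b then if b then a else a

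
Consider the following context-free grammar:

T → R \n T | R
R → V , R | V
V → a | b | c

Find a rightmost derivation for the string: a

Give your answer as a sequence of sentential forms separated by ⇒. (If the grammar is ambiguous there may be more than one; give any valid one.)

T ⇒ R ⇒ V ⇒ a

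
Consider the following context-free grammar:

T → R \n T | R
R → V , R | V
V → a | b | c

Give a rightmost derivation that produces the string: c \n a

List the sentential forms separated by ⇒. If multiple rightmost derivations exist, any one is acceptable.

T ⇒ R \n T ⇒ R \n R ⇒ R \n V ⇒ R \n a ⇒ V \n a ⇒ c \n a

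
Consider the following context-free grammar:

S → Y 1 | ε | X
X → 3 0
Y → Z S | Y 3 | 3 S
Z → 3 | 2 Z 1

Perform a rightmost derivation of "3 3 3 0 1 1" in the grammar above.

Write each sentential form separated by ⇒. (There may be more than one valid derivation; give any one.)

S ⇒ Y 1 ⇒ 3 S 1 ⇒ 3 Y 1 1 ⇒ 3 3 S 1 1 ⇒ 3 3 X 1 1 ⇒ 3 3 3 0 1 1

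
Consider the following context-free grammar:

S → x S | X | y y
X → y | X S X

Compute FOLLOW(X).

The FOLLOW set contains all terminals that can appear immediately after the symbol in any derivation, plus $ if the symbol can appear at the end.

We compute FOLLOW(X) using the standard algorithm.
FOLLOW(S) starts with {$}.
FIRST(S) = {x, y}
FIRST(X) = {y}
FOLLOW(S) = {$, y}
FOLLOW(X) = {$, x, y}
Therefore, FOLLOW(X) = {$, x, y}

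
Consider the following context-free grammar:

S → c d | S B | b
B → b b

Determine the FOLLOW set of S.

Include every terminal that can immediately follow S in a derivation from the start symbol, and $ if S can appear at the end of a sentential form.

We compute FOLLOW(S) using the standard algorithm.
FOLLOW(S) starts with {$}.
FIRST(B) = {b}
FIRST(S) = {b, c}
FOLLOW(B) = {$, b}
FOLLOW(S) = {$, b}
Therefore, FOLLOW(S) = {$, b}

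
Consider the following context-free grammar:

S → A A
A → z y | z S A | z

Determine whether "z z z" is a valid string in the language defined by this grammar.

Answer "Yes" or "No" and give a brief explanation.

No - no valid derivation exists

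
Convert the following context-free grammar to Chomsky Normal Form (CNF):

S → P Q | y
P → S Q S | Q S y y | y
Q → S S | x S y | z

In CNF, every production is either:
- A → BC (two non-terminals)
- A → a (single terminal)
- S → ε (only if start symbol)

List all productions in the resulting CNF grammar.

S → y; TY → y; P → y; TX → x; Q → z; S → P Q; P → S X0; X0 → Q S; P → Q X1; X1 → S X2; X2 → TY TY; Q → S S; Q → TX X3; X3 → S TY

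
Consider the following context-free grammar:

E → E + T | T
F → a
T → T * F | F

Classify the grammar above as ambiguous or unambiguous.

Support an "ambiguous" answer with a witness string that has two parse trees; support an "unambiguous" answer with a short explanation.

Unambiguous - every string in the language has a unique parse tree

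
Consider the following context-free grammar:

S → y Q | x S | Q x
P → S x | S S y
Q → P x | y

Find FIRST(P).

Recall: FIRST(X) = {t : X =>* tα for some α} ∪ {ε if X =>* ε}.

We compute FIRST(P) using the standard algorithm.
FIRST(P) = {x, y}
FIRST(Q) = {x, y}
FIRST(S) = {x, y}
Therefore, FIRST(P) = {x, y}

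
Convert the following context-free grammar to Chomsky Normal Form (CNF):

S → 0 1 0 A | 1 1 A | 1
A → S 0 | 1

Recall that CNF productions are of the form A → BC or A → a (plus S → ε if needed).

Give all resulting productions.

T0 → 0; T1 → 1; S → 1; A → 1; S → T0 X0; X0 → T1 X1; X1 → T0 A; S → T1 X2; X2 → T1 A; A → S T0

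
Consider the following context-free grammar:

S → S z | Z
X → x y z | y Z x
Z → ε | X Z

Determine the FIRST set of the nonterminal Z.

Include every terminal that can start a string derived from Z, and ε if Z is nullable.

We compute FIRST(Z) using the standard algorithm.
FIRST(S) = {x, y, z, ε}
FIRST(X) = {x, y}
FIRST(Z) = {x, y, ε}
Therefore, FIRST(Z) = {x, y, ε}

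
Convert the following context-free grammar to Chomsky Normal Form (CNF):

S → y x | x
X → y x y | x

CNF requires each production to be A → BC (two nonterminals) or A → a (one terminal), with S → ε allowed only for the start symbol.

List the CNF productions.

TY → y; TX → x; S → x; X → x; S → TY TX; X → TY X0; X0 → TX TY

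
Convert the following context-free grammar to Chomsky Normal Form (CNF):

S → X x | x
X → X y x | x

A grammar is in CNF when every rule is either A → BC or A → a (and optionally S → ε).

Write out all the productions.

TX → x; S → x; TY → y; X → x; S → X TX; X → X X0; X0 → TY TX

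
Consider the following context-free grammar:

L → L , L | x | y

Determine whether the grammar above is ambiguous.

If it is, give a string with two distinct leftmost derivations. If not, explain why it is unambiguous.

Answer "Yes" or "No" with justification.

Yes - the string 'x , y , x , x' has two distinct leftmost derivations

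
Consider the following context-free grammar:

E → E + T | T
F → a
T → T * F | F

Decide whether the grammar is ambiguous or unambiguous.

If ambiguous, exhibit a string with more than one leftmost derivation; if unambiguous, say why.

Unambiguous - every string in the language has a unique leftmost derivation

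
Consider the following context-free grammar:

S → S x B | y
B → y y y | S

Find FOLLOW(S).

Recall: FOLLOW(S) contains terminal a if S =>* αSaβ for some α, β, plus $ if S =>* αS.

We compute FOLLOW(S) using the standard algorithm.
FOLLOW(S) starts with {$}.
FIRST(B) = {y}
FIRST(S) = {y}
FOLLOW(B) = {$, x}
FOLLOW(S) = {$, x}
Therefore, FOLLOW(S) = {$, x}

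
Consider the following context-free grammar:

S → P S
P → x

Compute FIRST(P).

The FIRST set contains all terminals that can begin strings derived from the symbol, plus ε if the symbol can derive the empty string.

We compute FIRST(P) using the standard algorithm.
FIRST(P) = {x}
FIRST(S) = {x}
Therefore, FIRST(P) = {x}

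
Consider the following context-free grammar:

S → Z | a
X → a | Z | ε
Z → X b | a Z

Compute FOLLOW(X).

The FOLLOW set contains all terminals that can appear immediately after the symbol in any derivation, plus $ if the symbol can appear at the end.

We compute FOLLOW(X) using the standard algorithm.
FOLLOW(S) starts with {$}.
FIRST(S) = {a, b}
FIRST(X) = {a, b, ε}
FIRST(Z) = {a, b}
FOLLOW(S) = {$}
FOLLOW(X) = {b}
FOLLOW(Z) = {$, b}
Therefore, FOLLOW(X) = {b}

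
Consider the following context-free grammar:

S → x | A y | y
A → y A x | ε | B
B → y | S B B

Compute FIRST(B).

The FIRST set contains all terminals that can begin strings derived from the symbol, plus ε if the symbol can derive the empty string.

We compute FIRST(B) using the standard algorithm.
FIRST(A) = {x, y, ε}
FIRST(B) = {x, y}
FIRST(S) = {x, y}
Therefore, FIRST(B) = {x, y}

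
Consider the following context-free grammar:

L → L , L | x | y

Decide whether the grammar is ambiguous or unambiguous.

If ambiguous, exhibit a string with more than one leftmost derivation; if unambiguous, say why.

Ambiguous - the string 'y , x , y , x , y' has two distinct leftmost derivations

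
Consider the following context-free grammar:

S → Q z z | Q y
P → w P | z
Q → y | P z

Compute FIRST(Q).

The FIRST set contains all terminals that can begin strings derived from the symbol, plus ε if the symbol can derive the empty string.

We compute FIRST(Q) using the standard algorithm.
FIRST(P) = {w, z}
FIRST(Q) = {w, y, z}
FIRST(S) = {w, y, z}
Therefore, FIRST(Q) = {w, y, z}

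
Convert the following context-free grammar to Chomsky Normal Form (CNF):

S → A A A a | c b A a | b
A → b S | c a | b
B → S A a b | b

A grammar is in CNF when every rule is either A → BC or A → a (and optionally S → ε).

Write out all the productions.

TA → a; TC → c; TB → b; S → b; A → b; B → b; S → A X0; X0 → A X1; X1 → A TA; S → TC X2; X2 → TB X3; X3 → A TA; A → TB S; A → TC TA; B → S X4; X4 → A X5; X5 → TA TB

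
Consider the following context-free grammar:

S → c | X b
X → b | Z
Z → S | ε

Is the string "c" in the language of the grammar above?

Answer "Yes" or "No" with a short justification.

Yes - a valid derivation exists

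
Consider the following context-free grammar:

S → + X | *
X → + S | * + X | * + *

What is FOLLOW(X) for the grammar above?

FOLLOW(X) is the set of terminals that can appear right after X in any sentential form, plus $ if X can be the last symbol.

We compute FOLLOW(X) using the standard algorithm.
FOLLOW(S) starts with {$}.
FIRST(S) = {*, +}
FIRST(X) = {*, +}
FOLLOW(S) = {$}
FOLLOW(X) = {$}
Therefore, FOLLOW(X) = {$}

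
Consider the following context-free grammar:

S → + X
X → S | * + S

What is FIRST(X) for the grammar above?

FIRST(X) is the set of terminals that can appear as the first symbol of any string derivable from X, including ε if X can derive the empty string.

We compute FIRST(X) using the standard algorithm.
FIRST(S) = {+}
FIRST(X) = {*, +}
Therefore, FIRST(X) = {*, +}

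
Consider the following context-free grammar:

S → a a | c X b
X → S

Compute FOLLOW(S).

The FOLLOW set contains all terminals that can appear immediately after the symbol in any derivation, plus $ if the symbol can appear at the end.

We compute FOLLOW(S) using the standard algorithm.
FOLLOW(S) starts with {$}.
FIRST(S) = {a, c}
FIRST(X) = {a, c}
FOLLOW(S) = {$, b}
FOLLOW(X) = {b}
Therefore, FOLLOW(S) = {$, b}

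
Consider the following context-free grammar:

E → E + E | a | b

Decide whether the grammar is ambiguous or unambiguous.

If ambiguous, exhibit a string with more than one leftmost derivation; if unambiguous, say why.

Ambiguous - the string 'b + a + a + a + a' has two distinct leftmost derivations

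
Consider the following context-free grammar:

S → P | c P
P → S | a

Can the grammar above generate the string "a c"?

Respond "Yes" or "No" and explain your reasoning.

No - no valid derivation exists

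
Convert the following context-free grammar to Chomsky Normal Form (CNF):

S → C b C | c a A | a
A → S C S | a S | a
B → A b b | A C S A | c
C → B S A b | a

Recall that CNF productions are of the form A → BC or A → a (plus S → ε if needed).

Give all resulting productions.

TB → b; TC → c; TA → a; S → a; A → a; B → c; C → a; S → C X0; X0 → TB C; S → TC X1; X1 → TA A; A → S X2; X2 → C S; A → TA S; B → A X3; X3 → TB TB; B → A X4; X4 → C X5; X5 → S A; C → B X6; X6 → S X7; X7 → A TB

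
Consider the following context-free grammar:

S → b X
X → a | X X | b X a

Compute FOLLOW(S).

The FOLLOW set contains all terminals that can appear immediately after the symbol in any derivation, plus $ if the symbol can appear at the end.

We compute FOLLOW(S) using the standard algorithm.
FOLLOW(S) starts with {$}.
FIRST(S) = {b}
FIRST(X) = {a, b}
FOLLOW(S) = {$}
FOLLOW(X) = {$, a, b}
Therefore, FOLLOW(S) = {$}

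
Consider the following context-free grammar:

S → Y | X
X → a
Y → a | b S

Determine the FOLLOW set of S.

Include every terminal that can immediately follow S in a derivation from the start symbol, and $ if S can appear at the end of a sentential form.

We compute FOLLOW(S) using the standard algorithm.
FOLLOW(S) starts with {$}.
FIRST(S) = {a, b}
FIRST(X) = {a}
FIRST(Y) = {a, b}
FOLLOW(S) = {$}
FOLLOW(X) = {$}
FOLLOW(Y) = {$}
Therefore, FOLLOW(S) = {$}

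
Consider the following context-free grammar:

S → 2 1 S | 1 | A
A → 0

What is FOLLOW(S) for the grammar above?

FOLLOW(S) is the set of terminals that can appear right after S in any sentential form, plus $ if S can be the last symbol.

We compute FOLLOW(S) using the standard algorithm.
FOLLOW(S) starts with {$}.
FIRST(A) = {0}
FIRST(S) = {0, 1, 2}
FOLLOW(A) = {$}
FOLLOW(S) = {$}
Therefore, FOLLOW(S) = {$}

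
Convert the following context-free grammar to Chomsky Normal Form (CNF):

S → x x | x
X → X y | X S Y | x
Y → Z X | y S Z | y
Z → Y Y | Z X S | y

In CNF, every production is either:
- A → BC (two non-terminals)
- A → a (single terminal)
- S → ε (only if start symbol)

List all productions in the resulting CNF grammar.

TX → x; S → x; TY → y; X → x; Y → y; Z → y; S → TX TX; X → X TY; X → X X0; X0 → S Y; Y → Z X; Y → TY X1; X1 → S Z; Z → Y Y; Z → Z X2; X2 → X S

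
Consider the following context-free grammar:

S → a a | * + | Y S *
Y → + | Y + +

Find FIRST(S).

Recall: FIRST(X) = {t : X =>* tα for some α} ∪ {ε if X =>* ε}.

We compute FIRST(S) using the standard algorithm.
FIRST(S) = {*, +, a}
FIRST(Y) = {+}
Therefore, FIRST(S) = {*, +, a}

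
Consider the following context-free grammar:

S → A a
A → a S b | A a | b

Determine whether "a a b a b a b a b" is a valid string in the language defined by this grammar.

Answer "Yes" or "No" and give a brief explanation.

No - no valid derivation exists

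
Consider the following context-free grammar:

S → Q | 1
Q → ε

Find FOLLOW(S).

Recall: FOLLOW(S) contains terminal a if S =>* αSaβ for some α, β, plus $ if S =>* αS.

We compute FOLLOW(S) using the standard algorithm.
FOLLOW(S) starts with {$}.
FIRST(Q) = {ε}
FIRST(S) = {1, ε}
FOLLOW(Q) = {$}
FOLLOW(S) = {$}
Therefore, FOLLOW(S) = {$}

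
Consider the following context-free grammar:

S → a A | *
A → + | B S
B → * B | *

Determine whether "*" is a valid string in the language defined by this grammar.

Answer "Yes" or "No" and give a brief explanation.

Yes - a valid derivation exists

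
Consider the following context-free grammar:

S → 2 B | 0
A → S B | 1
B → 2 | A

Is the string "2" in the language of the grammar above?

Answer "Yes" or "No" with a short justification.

No - no valid derivation exists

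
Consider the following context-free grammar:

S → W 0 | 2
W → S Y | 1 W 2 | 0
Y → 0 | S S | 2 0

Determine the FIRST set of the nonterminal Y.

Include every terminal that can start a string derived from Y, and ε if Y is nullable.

We compute FIRST(Y) using the standard algorithm.
FIRST(S) = {0, 1, 2}
FIRST(W) = {0, 1, 2}
FIRST(Y) = {0, 1, 2}
Therefore, FIRST(Y) = {0, 1, 2}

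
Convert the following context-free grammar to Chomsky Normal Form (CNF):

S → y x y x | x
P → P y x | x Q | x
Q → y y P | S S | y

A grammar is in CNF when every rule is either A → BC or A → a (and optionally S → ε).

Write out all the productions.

TY → y; TX → x; S → x; P → x; Q → y; S → TY X0; X0 → TX X1; X1 → TY TX; P → P X2; X2 → TY TX; P → TX Q; Q → TY X3; X3 → TY P; Q → S S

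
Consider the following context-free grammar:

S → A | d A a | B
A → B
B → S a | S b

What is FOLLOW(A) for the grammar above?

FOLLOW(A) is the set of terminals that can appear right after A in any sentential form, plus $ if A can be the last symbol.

We compute FOLLOW(A) using the standard algorithm.
FOLLOW(S) starts with {$}.
FIRST(A) = {d}
FIRST(B) = {d}
FIRST(S) = {d}
FOLLOW(A) = {$, a, b}
FOLLOW(B) = {$, a, b}
FOLLOW(S) = {$, a, b}
Therefore, FOLLOW(A) = {$, a, b}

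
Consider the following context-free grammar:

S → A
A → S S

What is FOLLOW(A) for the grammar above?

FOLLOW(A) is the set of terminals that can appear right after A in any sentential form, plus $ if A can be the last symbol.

We compute FOLLOW(A) using the standard algorithm.
FOLLOW(S) starts with {$}.
FIRST(A) = {}
FIRST(S) = {}
FOLLOW(A) = {$}
FOLLOW(S) = {$}
Therefore, FOLLOW(A) = {$}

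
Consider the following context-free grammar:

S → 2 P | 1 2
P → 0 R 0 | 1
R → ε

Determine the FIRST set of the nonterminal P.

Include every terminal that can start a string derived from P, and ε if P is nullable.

We compute FIRST(P) using the standard algorithm.
FIRST(P) = {0, 1}
FIRST(R) = {ε}
FIRST(S) = {1, 2}
Therefore, FIRST(P) = {0, 1}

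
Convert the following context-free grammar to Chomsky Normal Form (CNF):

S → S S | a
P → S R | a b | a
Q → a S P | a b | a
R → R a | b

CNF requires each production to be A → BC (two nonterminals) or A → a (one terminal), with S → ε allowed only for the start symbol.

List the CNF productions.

S → a; TA → a; TB → b; P → a; Q → a; R → b; S → S S; P → S R; P → TA TB; Q → TA X0; X0 → S P; Q → TA TB; R → R TA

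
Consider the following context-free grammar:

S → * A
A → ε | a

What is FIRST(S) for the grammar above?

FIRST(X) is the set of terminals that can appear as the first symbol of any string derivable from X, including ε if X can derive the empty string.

We compute FIRST(S) using the standard algorithm.
FIRST(A) = {a, ε}
FIRST(S) = {*}
Therefore, FIRST(S) = {*}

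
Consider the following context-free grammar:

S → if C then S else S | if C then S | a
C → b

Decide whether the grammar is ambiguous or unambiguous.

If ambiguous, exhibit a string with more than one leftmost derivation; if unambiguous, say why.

Ambiguous - the string 'if b then a else if b then if b then a else a' has two distinct leftmost derivations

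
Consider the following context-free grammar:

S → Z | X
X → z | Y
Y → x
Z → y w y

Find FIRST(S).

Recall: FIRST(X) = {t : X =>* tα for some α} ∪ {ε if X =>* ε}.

We compute FIRST(S) using the standard algorithm.
FIRST(S) = {x, y, z}
FIRST(X) = {x, z}
FIRST(Y) = {x}
FIRST(Z) = {y}
Therefore, FIRST(S) = {x, y, z}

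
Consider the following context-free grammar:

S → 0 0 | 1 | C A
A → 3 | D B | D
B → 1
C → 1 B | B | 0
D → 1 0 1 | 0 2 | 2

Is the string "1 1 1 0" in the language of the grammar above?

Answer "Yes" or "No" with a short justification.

No - no valid derivation exists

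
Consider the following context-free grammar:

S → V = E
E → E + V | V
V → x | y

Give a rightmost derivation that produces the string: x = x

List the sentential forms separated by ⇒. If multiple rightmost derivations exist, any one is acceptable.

S ⇒ V = E ⇒ V = V ⇒ V = x ⇒ x = x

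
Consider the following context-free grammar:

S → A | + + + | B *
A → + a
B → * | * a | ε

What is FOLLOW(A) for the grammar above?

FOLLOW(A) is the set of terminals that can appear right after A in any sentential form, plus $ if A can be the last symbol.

We compute FOLLOW(A) using the standard algorithm.
FOLLOW(S) starts with {$}.
FIRST(A) = {+}
FIRST(B) = {*, ε}
FIRST(S) = {*, +}
FOLLOW(A) = {$}
FOLLOW(B) = {*}
FOLLOW(S) = {$}
Therefore, FOLLOW(A) = {$}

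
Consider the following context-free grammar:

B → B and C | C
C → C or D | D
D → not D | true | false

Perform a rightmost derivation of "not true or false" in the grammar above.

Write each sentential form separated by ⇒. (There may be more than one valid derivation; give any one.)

B ⇒ C ⇒ C or D ⇒ C or false ⇒ D or false ⇒ not D or false ⇒ not true or false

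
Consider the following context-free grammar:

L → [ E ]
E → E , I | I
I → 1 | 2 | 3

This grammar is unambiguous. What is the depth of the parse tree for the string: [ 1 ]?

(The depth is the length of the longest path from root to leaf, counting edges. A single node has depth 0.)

3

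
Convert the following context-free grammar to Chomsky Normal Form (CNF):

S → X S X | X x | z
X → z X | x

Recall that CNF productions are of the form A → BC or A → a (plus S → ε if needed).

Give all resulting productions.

TX → x; S → z; TZ → z; X → x; S → X X0; X0 → S X; S → X TX; X → TZ X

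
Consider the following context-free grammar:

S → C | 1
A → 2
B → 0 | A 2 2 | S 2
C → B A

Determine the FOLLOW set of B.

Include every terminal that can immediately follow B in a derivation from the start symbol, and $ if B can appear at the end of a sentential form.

We compute FOLLOW(B) using the standard algorithm.
FOLLOW(S) starts with {$}.
FIRST(A) = {2}
FIRST(B) = {0, 1, 2}
FIRST(C) = {0, 1, 2}
FIRST(S) = {0, 1, 2}
FOLLOW(A) = {$, 2}
FOLLOW(B) = {2}
FOLLOW(C) = {$, 2}
FOLLOW(S) = {$, 2}
Therefore, FOLLOW(B) = {2}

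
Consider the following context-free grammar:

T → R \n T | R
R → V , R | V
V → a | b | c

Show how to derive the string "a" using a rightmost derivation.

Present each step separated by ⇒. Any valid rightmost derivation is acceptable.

T ⇒ R ⇒ V ⇒ a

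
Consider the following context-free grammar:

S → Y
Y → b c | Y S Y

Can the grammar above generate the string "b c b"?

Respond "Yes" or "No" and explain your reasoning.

No - no valid derivation exists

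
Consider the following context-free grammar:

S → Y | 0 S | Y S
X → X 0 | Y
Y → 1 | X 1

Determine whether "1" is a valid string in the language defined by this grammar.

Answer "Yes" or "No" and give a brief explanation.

Yes - a valid derivation exists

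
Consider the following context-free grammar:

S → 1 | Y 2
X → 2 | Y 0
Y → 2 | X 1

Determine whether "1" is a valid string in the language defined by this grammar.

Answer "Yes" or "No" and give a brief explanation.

Yes - a valid derivation exists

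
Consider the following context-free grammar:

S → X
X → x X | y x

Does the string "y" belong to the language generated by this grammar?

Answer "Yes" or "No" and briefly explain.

No - no valid derivation exists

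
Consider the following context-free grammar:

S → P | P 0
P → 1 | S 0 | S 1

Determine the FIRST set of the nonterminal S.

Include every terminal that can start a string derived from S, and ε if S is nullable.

We compute FIRST(S) using the standard algorithm.
FIRST(P) = {1}
FIRST(S) = {1}
Therefore, FIRST(S) = {1}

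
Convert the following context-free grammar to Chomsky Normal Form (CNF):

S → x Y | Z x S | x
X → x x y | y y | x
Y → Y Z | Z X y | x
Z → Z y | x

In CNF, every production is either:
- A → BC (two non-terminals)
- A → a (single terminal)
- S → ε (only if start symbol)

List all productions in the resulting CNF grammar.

TX → x; S → x; TY → y; X → x; Y → x; Z → x; S → TX Y; S → Z X0; X0 → TX S; X → TX X1; X1 → TX TY; X → TY TY; Y → Y Z; Y → Z X2; X2 → X TY; Z → Z TY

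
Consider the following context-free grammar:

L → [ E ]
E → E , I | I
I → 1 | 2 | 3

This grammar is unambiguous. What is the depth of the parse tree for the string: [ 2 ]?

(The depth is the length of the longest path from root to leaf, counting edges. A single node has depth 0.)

3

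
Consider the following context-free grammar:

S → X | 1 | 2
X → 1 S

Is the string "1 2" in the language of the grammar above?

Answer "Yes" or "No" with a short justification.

Yes - a valid derivation exists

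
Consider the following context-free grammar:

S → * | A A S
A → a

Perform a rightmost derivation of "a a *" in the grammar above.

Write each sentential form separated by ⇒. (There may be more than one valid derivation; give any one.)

S ⇒ A A S ⇒ A A * ⇒ A a * ⇒ a a *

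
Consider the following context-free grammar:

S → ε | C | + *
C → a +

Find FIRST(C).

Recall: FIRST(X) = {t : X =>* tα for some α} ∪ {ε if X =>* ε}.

We compute FIRST(C) using the standard algorithm.
FIRST(C) = {a}
FIRST(S) = {+, a, ε}
Therefore, FIRST(C) = {a}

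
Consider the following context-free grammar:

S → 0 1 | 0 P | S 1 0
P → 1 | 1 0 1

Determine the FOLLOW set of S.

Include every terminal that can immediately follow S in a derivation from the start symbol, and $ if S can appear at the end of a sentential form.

We compute FOLLOW(S) using the standard algorithm.
FOLLOW(S) starts with {$}.
FIRST(P) = {1}
FIRST(S) = {0}
FOLLOW(P) = {$, 1}
FOLLOW(S) = {$, 1}
Therefore, FOLLOW(S) = {$, 1}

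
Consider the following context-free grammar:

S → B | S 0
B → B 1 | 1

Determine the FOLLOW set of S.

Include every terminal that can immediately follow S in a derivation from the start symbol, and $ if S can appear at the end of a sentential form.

We compute FOLLOW(S) using the standard algorithm.
FOLLOW(S) starts with {$}.
FIRST(B) = {1}
FIRST(S) = {1}
FOLLOW(B) = {$, 0, 1}
FOLLOW(S) = {$, 0}
Therefore, FOLLOW(S) = {$, 0}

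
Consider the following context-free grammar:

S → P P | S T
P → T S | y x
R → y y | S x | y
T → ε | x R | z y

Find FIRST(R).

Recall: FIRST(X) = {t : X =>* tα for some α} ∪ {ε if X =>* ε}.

We compute FIRST(R) using the standard algorithm.
FIRST(P) = {x, y, z}
FIRST(R) = {x, y, z}
FIRST(S) = {x, y, z}
FIRST(T) = {x, z, ε}
Therefore, FIRST(R) = {x, y, z}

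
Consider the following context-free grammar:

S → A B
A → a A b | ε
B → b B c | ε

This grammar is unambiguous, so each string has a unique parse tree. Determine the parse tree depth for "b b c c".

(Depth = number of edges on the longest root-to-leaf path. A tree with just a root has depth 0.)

4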